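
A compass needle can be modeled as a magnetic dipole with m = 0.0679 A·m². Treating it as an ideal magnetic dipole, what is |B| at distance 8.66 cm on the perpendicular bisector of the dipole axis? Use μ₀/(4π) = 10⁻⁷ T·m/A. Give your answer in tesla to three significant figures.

In the equatorial plane B = (μ₀/4π)·m/r³ (half the axial value).
B = (10⁻⁷)·(0.0679) / (0.0866)³ = 1.045×10⁻⁵ T.

B ≈ 1.05×10⁻⁵ T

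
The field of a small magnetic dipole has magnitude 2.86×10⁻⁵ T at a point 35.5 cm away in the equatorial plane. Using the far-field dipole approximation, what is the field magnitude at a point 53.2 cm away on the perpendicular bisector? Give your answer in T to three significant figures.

B ≈ 8.50×10⁻⁶ T

Dipole fields scale as 1/r³ in the far field; the geometry is the same at both points.
B₂ = B₁ · (r₁/r₂)³ = 2.86×10⁻⁵ · (35.5/53.2)³.
(r₁/r₂)³ = (0.6673)³ = 0.2971.
B₂ ≈ 8.498×10⁻⁶ T.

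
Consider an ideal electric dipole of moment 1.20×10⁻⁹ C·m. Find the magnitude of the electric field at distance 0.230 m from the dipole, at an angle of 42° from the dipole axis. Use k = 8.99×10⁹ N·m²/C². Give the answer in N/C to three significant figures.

At angle θ the dipole field magnitude is E = (kp/r³)·√(1 + 3cos²θ).
kp/r³ = (8.99×10⁹)(1.20×10⁻⁹) / (0.230)³ = 886.7 N/C.
√(1 + 3cos²42°) = √(1 + 3·0.5523) = √2.6568 ≈ 1.6300.
E ≈ 886.7 × 1.630 = 1445 N/C.

E ≈ 1450 N/C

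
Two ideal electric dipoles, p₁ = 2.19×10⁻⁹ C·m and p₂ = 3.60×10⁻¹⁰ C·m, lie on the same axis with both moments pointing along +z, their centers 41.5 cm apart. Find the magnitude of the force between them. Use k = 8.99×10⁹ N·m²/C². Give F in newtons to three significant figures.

F ≈ 1.43×10⁻⁶ N

On-axis field of dipole 1 at distance r: E = 2kp₁/r³. Force on dipole 2 is F = p₂·dE/dr (gradient along axis).
dE/dr = −6kp₁/r⁴, so |F| = 6kp₁p₂/r⁴ (attractive for aligned moments).
F = 6(8.99×10⁹)(2.19×10⁻⁹)(3.60×10⁻¹⁰)/(0.415)⁴ = 1.434×10⁻⁶ N.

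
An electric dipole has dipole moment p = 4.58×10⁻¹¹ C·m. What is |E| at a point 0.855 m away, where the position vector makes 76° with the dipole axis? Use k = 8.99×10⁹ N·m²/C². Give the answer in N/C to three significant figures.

E ≈ 0.714 N/C

At angle θ the dipole field magnitude is E = (kp/r³)·√(1 + 3cos²θ).
kp/r³ = (8.99×10⁹)(4.58×10⁻¹¹) / (0.855)³ = 0.6588 N/C.
√(1 + 3cos²76°) = √(1 + 3·0.0585) = √1.1756 ≈ 1.0842.
E ≈ 0.6588 × 1.084 = 0.7143 N/C.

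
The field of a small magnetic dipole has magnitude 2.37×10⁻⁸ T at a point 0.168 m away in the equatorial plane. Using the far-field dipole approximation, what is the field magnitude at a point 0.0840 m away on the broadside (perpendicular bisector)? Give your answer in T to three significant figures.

B ≈ 1.90×10⁻⁷ T

Dipole fields scale as 1/r³ in the far field; the geometry is the same at both points.
B₂ = B₁ · (r₁/r₂)³ = 2.37×10⁻⁸ · (0.168/0.0840)³.
(r₁/r₂)³ = (2)³ = 8.
B₂ ≈ 1.896×10⁻⁷ T.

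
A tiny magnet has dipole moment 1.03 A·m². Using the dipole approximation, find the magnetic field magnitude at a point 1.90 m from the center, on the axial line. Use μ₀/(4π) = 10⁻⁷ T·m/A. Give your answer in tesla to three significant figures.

On axis B = (μ₀/4π)·2m/r³.
B = 2·(10⁻⁷)·(1.03) / (1.90)³ = 3.003×10⁻⁸ T.

B ≈ 3.00×10⁻⁸ T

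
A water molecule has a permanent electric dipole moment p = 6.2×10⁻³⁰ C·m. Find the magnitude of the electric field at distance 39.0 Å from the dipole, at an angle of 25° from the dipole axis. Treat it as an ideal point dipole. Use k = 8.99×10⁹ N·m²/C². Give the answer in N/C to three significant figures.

At angle θ the dipole field magnitude is E = (kp/r³)·√(1 + 3cos²θ).
kp/r³ = (8.99×10⁹)(6.20×10⁻³⁰) / (3.90×10⁻⁹)³ = 9.396×10⁵ N/C.
√(1 + 3cos²25°) = √(1 + 3·0.8214) = √3.4642 ≈ 1.8612.
E ≈ 9.396×10⁵ × 1.861 = 1.749×10⁶ N/C.

E ≈ 1.75×10⁶ N/C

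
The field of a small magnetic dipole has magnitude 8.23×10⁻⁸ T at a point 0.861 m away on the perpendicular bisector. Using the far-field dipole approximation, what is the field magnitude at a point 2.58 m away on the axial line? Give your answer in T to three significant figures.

B ≈ 6.12×10⁻⁹ T

Dipole fields scale as 1/r³ in the far field.
The axial field is twice the equatorial field at the same r, so the geometry factor is 2/1.
B₂ = B₁ · (2/1) · (r₁/r₂)³ = 8.23×10⁻⁸ · 2 · (0.861/2.58)³.
(r₁/r₂)³ = (0.3337)³ = 0.03717.
B₂ ≈ 6.118×10⁻⁹ T.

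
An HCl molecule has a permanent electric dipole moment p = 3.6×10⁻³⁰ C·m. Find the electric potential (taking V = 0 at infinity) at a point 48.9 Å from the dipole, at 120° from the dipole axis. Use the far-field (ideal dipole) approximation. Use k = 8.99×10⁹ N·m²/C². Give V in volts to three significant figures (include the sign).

V ≈ -6.77×10⁻⁴ V

The dipole potential is V = kp cosθ / r².
V = (8.99×10⁹)(3.60×10⁻³⁰)·cos120° / (4.89×10⁻⁹)² = -6.767×10⁻⁴ V.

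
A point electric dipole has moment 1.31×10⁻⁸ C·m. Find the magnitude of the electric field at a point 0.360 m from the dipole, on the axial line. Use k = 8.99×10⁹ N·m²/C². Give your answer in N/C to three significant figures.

On the dipole axis E = 2kp/r³.
E = 2·(8.99×10⁹)(1.31×10⁻⁸) / (0.360)³ = 5048 N/C.

E ≈ 5050 N/C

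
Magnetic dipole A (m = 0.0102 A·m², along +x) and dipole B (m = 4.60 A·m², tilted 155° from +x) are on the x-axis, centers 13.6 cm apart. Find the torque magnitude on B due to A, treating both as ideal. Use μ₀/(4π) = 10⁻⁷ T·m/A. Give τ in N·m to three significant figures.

τ ≈ 1.58×10⁻⁶ N·m

Dipole B is on the axis of dipole A, so B₁ there is axial: B₁ = (μ₀/4π)·2m₁/r³ along +x.
B₁ = 2(10⁻⁷)(0.0102)/(0.136)³ = 8.110×10⁻⁷ T.
τ = m₂ B₁ sinθ.
τ = (4.60)(8.110×10⁻⁷)·sin155° = 1.577×10⁻⁶ N·m.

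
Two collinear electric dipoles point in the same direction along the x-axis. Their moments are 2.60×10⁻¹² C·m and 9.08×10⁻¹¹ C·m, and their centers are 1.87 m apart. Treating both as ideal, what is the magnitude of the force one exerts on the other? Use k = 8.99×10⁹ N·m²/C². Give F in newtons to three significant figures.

F ≈ 1.04×10⁻¹² N

On-axis field of dipole 1 at distance r: E = 2kp₁/r³. Force on dipole 2 is F = p₂·dE/dr (gradient along axis).
dE/dr = −6kp₁/r⁴, so |F| = 6kp₁p₂/r⁴ (attractive for aligned moments).
F = 6(8.99×10⁹)(2.60×10⁻¹²)(9.08×10⁻¹¹)/(1.87)⁴ = 1.041×10⁻¹² N.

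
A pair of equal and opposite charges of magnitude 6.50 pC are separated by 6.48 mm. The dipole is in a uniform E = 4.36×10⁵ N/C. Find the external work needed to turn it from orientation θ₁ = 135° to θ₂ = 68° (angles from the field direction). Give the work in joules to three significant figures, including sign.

Dipole moment p = qd = (6.50×10⁻¹² C)(0.00648 m) = 4.212×10⁻¹⁴ C·m.
W_ext = ΔU = U(θ₂) − U(θ₁) = −pE cosθ₂ − (−pE cosθ₁) = pE(cosθ₁ − cosθ₂).
W = (4.212×10⁻¹⁴)(4.36×10⁵)·(cos135° − cos68°) = (1.836×10⁻⁸)·(-1.0817) = -1.986×10⁻⁸ J.

W ≈ -1.99×10⁻⁸ J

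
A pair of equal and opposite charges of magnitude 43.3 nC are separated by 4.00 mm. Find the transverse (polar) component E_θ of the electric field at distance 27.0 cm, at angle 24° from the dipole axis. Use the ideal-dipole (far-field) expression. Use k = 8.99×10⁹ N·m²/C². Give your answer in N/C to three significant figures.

E_θ ≈ 32.2 N/C

Dipole moment p = qd = (4.33×10⁻⁸ C)(0.00400 m) = 1.732×10⁻¹⁰ C·m.
For a dipole, E_θ = (kp sinθ)/r³.
kp/r³ = (8.99×10⁹)(1.732×10⁻¹⁰)/(0.270)³ = 79.11 N/C.
E_θ = 79.11·sin24° = 32.18 N/C.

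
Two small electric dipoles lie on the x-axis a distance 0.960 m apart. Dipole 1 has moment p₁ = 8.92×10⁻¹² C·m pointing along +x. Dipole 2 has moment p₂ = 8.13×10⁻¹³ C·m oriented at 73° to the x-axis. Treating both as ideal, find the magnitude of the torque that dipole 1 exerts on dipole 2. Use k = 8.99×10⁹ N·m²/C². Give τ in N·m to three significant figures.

The second dipole sits on the axis of the first, so the field there is axial: E₁ = 2kp₁/r³ along +x.
E₁ = 2(8.99×10⁹)(8.92×10⁻¹²)/(0.960)³ = 0.1813 N/C.
Torque on the second dipole: τ = p₂ E₁ sinθ.
τ = (8.13×10⁻¹³)(0.1813)·sin73° = 1.409×10⁻¹³ N·m.

τ ≈ 1.41×10⁻¹³ N·m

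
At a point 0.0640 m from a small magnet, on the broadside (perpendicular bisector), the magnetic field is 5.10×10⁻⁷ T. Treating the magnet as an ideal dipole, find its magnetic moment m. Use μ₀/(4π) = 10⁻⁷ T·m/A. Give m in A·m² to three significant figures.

m ≈ 0.00134 A·m²

In the equatorial plane B = (μ₀/4π)·m/r³, so m = Br³·4π/(μ₀).
m = (5.10×10⁻⁷)·(0.0640)³ / (10⁻⁷) = 0.001337 A·m².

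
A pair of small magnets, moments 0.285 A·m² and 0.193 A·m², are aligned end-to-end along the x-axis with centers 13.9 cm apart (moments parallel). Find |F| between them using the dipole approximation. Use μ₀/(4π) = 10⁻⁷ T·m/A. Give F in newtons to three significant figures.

On-axis B of dipole 1: B = (μ₀/4π)·2m₁/r³. Force on dipole 2: F = m₂·dB/dr.
dB/dr = −(μ₀/4π)·6m₁/r⁴, so |F| = (μ₀/4π)·6m₁m₂/r⁴.
F = 6(10⁻⁷)(0.285)(0.193)/(0.139)⁴ = 8.841×10⁻⁵ N.

F ≈ 8.84×10⁻⁵ N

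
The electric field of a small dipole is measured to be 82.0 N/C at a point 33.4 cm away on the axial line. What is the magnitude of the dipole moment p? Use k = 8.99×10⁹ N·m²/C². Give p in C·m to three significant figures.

p ≈ 1.70×10⁻¹⁰ C·m

On axis E = 2kp/r³, so p = Er³/(2k).
p = (82.0)·(0.334)³ / (2·8.99×10⁹) = 1.699×10⁻¹⁰ C·m.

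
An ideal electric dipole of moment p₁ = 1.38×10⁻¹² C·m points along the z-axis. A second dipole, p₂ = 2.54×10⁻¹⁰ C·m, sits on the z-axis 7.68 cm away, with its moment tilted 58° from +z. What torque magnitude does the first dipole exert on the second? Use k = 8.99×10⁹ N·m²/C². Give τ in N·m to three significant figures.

The second dipole sits on the axis of the first, so the field there is axial: E₁ = 2kp₁/r³ along +z.
E₁ = 2(8.99×10⁹)(1.38×10⁻¹²)/(0.0768)³ = 54.78 N/C.
Torque on the second dipole: τ = p₂ E₁ sinθ.
τ = (2.54×10⁻¹⁰)(54.78)·sin58° = 1.180×10⁻⁸ N·m.

τ ≈ 1.18×10⁻⁸ N·m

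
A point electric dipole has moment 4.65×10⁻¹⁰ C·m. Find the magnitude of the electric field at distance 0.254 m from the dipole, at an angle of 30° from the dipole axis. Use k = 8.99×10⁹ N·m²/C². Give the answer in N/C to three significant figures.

E ≈ 460 N/C

At angle θ the dipole field magnitude is E = (kp/r³)·√(1 + 3cos²θ).
kp/r³ = (8.99×10⁹)(4.65×10⁻¹⁰) / (0.254)³ = 255.1 N/C.
√(1 + 3cos²30°) = √(1 + 3·0.7500) = √3.2500 ≈ 1.8028.
E ≈ 255.1 × 1.803 = 459.9 N/C.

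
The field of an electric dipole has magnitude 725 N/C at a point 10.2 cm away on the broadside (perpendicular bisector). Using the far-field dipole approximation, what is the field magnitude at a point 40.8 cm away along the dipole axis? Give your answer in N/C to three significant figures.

E ≈ 22.7 N/C

Dipole fields scale as 1/r³ in the far field.
The axial field is twice the equatorial field at the same r, so the geometry factor is 2/1.
E₂ = E₁ · (2/1) · (r₁/r₂)³ = 725 · 2 · (10.2/40.8)³.
(r₁/r₂)³ = (0.25)³ = 0.01562.
E₂ ≈ 22.66 N/C.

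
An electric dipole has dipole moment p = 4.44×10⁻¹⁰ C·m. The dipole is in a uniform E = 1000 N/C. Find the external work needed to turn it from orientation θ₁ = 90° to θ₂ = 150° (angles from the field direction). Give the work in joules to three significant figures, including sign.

W_ext = ΔU = U(θ₂) − U(θ₁) = −pE cosθ₂ − (−pE cosθ₁) = pE(cosθ₁ − cosθ₂).
W = (4.44×10⁻¹⁰)(1000)·(cos90° − cos150°) = (4.440×10⁻⁷)·(+0.8660) = 3.845×10⁻⁷ J.

W ≈ 3.85×10⁻⁷ J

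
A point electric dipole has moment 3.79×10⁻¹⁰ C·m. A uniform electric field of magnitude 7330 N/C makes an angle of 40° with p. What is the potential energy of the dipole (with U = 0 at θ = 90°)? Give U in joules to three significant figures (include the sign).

U ≈ -2.13×10⁻⁶ J

U = −p·E = −pE cosθ.
U = −(3.79×10⁻¹⁰)(7330)·cos40° = -2.128×10⁻⁶ J.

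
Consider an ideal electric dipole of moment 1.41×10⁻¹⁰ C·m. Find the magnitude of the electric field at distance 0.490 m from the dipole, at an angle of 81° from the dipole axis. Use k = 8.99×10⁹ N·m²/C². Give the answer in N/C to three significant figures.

At angle θ the dipole field magnitude is E = (kp/r³)·√(1 + 3cos²θ).
kp/r³ = (8.99×10⁹)(1.41×10⁻¹⁰) / (0.490)³ = 10.77 N/C.
√(1 + 3cos²81°) = √(1 + 3·0.0245) = √1.0734 ≈ 1.0361.
E ≈ 10.77 × 1.036 = 11.16 N/C.

E ≈ 11.2 N/C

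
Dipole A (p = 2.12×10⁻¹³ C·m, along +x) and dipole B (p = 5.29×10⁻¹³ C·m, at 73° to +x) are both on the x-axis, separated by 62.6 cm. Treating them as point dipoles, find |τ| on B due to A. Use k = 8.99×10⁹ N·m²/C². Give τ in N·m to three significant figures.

τ ≈ 7.86×10⁻¹⁵ N·m

The second dipole sits on the axis of the first, so the field there is axial: E₁ = 2kp₁/r³ along +x.
E₁ = 2(8.99×10⁹)(2.12×10⁻¹³)/(0.626)³ = 0.01554 N/C.
Torque on the second dipole: τ = p₂ E₁ sinθ.
τ = (5.29×10⁻¹³)(0.01554)·sin73° = 7.861×10⁻¹⁵ N·m.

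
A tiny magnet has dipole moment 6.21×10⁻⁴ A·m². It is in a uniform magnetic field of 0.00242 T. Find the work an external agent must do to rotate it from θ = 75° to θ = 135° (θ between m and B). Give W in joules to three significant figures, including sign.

W ≈ 1.45×10⁻⁶ J

W_ext = ΔU = −mB cosθ₂ + mB cosθ₁ = mB(cosθ₁ − cosθ₂).
W = (6.21×10⁻⁴)(0.00242)·(cos75° − cos135°) = (1.503×10⁻⁶)·(+0.9659) = 1.452×10⁻⁶ J.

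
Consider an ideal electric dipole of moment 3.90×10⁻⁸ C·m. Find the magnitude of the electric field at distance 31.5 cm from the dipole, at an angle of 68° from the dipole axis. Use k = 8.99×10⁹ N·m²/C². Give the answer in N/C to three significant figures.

At angle θ the dipole field magnitude is E = (kp/r³)·√(1 + 3cos²θ).
kp/r³ = (8.99×10⁹)(3.90×10⁻⁸) / (0.315)³ = 1.122×10⁴ N/C.
√(1 + 3cos²68°) = √(1 + 3·0.1403) = √1.4210 ≈ 1.1921.
E ≈ 1.122×10⁴ × 1.192 = 1.337×10⁴ N/C.

E ≈ 1.34×10⁴ N/C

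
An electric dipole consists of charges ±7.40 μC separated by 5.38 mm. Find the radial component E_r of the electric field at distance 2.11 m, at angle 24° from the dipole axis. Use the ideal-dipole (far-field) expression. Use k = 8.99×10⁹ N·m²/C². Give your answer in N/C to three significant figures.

Dipole moment p = qd = (7.40×10⁻⁶ C)(0.00538 m) = 3.981×10⁻⁸ C·m.
For a dipole, E_r = (2kp cosθ)/r³.
kp/r³ = (8.99×10⁹)(3.981×10⁻⁸)/(2.11)³ = 38.10 N/C.
E_r = 2·38.10·cos24° = 69.61 N/C.

E_r ≈ 69.6 N/C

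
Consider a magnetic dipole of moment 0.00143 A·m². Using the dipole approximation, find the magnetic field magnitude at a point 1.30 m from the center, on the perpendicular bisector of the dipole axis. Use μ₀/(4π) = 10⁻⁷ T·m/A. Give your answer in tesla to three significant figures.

B ≈ 6.51×10⁻¹¹ T

In the equatorial plane B = (μ₀/4π)·m/r³ (half the axial value).
B = (10⁻⁷)·(0.00143) / (1.30)³ = 6.509×10⁻¹¹ T.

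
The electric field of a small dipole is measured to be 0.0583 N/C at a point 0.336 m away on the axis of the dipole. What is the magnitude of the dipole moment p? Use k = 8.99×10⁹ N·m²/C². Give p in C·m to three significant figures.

On axis E = 2kp/r³, so p = Er³/(2k).
p = (0.0583)·(0.336)³ / (2·8.99×10⁹) = 1.230×10⁻¹³ C·m.

p ≈ 1.23×10⁻¹³ C·m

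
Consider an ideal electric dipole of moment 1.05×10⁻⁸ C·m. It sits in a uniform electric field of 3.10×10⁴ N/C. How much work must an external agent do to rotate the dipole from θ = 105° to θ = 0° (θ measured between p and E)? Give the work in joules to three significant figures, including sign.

W_ext = ΔU = U(θ₂) − U(θ₁) = −pE cosθ₂ − (−pE cosθ₁) = pE(cosθ₁ − cosθ₂).
W = (1.05×10⁻⁸)(3.10×10⁴)·(cos105° − cos0°) = (3.255×10⁻⁴)·(-1.2588) = -4.097×10⁻⁴ J.

W ≈ -4.10×10⁻⁴ J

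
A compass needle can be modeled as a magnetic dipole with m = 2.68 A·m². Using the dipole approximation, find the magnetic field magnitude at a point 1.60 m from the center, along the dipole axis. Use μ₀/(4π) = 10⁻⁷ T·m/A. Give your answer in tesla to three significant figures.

B ≈ 1.31×10⁻⁷ T

On axis B = (μ₀/4π)·2m/r³.
B = 2·(10⁻⁷)·(2.68) / (1.60)³ = 1.309×10⁻⁷ T.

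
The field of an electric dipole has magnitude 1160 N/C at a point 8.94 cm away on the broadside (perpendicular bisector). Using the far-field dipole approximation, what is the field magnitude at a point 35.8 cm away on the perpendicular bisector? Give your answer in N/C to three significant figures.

E ≈ 18.1 N/C

Dipole fields scale as 1/r³ in the far field; the geometry is the same at both points.
E₂ = E₁ · (r₁/r₂)³ = 1160 · (8.94/35.8)³.
(r₁/r₂)³ = (0.2497)³ = 0.01557.
E₂ ≈ 18.06 N/C.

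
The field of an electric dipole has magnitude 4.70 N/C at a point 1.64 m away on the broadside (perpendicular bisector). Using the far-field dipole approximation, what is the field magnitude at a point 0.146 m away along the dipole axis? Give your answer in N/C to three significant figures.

Dipole fields scale as 1/r³ in the far field.
The axial field is twice the equatorial field at the same r, so the geometry factor is 2/1.
E₂ = E₁ · (2/1) · (r₁/r₂)³ = 4.70 · 2 · (1.64/0.146)³.
(r₁/r₂)³ = (11.23)³ = 1417.
E₂ ≈ 1.332×10⁴ N/C.

E ≈ 1.33×10⁴ N/C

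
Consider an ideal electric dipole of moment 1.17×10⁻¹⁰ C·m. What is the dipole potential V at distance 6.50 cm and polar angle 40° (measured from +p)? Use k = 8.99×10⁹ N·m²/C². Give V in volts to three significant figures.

V ≈ 191 V

The dipole potential is V = kp cosθ / r².
V = (8.99×10⁹)(1.17×10⁻¹⁰)·cos40° / (0.0650)² = 190.7 V.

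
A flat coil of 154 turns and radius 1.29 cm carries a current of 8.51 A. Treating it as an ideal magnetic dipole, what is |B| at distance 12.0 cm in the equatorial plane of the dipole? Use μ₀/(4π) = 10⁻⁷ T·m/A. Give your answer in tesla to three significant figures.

B ≈ 3.96×10⁻⁵ T

m = NIA = NIπa² = 154·(8.51)·π·(0.0129)² = 0.6851 A·m².
In the equatorial plane B = (μ₀/4π)·m/r³ (half the axial value).
B = (10⁻⁷)·(0.6851) / (0.120)³ = 3.965×10⁻⁵ T.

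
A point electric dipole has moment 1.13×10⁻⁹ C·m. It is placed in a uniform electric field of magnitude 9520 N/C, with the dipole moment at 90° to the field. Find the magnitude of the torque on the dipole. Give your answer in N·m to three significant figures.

Torque on an electric dipole: τ = pE sinθ.
τ = (1.13×10⁻⁹)(9520)·sin90° = 1.076×10⁻⁵ N·m.

τ ≈ 1.08×10⁻⁵ N·m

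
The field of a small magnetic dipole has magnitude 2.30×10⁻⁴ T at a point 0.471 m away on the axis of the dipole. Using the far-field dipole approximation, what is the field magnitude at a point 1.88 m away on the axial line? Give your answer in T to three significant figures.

Dipole fields scale as 1/r³ in the far field; the geometry is the same at both points.
B₂ = B₁ · (r₁/r₂)³ = 2.30×10⁻⁴ · (0.471/1.88)³.
(r₁/r₂)³ = (0.2505)³ = 0.01572.
B₂ ≈ 3.617×10⁻⁶ T.

B ≈ 3.62×10⁻⁶ T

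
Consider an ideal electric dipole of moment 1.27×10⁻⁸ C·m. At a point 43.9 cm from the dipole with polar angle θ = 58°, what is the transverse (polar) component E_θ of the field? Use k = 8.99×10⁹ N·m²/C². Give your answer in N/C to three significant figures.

For a dipole, E_θ = (kp sinθ)/r³.
kp/r³ = (8.99×10⁹)(1.27×10⁻⁸)/(0.439)³ = 1349 N/C.
E_θ = 1349·sin58° = 1144 N/C.

E_θ ≈ 1140 N/C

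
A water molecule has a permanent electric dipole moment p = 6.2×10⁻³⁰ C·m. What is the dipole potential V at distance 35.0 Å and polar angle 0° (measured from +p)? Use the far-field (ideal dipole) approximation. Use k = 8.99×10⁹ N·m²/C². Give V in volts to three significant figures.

The dipole potential is V = kp cosθ / r².
V = (8.99×10⁹)(6.20×10⁻³⁰)·cos0° / (3.50×10⁻⁹)² = 0.004550 V.

V ≈ 0.00455 V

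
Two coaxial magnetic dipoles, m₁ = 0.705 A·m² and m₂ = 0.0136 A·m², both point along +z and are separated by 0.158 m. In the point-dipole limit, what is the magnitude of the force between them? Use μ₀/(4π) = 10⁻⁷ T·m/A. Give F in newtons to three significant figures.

On-axis B of dipole 1: B = (μ₀/4π)·2m₁/r³. Force on dipole 2: F = m₂·dB/dr.
dB/dr = −(μ₀/4π)·6m₁/r⁴, so |F| = (μ₀/4π)·6m₁m₂/r⁴.
F = 6(10⁻⁷)(0.705)(0.0136)/(0.158)⁴ = 9.231×10⁻⁶ N.

F ≈ 9.23×10⁻⁶ N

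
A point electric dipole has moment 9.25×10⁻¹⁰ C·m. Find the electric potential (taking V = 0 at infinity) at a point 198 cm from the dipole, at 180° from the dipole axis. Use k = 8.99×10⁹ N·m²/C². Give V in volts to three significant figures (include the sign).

The dipole potential is V = kp cosθ / r².
V = (8.99×10⁹)(9.25×10⁻¹⁰)·cos180° / (1.98)² = -2.121 V.

V ≈ -2.12 V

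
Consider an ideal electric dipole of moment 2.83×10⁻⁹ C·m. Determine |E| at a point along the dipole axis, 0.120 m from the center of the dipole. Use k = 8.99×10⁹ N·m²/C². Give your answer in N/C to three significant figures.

E ≈ 2.94×10⁴ N/C

On the dipole axis E = 2kp/r³.
E = 2·(8.99×10⁹)(2.83×10⁻⁹) / (0.120)³ = 2.945×10⁴ N/C.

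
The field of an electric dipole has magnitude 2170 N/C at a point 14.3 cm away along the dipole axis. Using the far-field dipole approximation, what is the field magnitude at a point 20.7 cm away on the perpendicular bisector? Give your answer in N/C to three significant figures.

E ≈ 358 N/C

Dipole fields scale as 1/r³ in the far field.
The axial field is twice the equatorial field at the same r, so the geometry factor is 1/2.
E₂ = E₁ · (1/2) · (r₁/r₂)³ = 2170 · 0.5 · (14.3/20.7)³.
(r₁/r₂)³ = (0.6908)³ = 0.3297.
E₂ ≈ 357.7 N/C.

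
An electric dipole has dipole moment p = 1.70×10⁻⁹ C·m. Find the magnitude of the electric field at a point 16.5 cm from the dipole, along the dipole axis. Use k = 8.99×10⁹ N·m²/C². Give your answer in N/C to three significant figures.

E ≈ 6800 N/C

On the dipole axis E = 2kp/r³.
E = 2·(8.99×10⁹)(1.70×10⁻⁹) / (0.165)³ = 6804 N/C.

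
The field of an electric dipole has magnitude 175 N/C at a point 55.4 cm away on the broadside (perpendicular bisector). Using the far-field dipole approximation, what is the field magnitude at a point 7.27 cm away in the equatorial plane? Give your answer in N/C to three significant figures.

Dipole fields scale as 1/r³ in the far field; the geometry is the same at both points.
E₂ = E₁ · (r₁/r₂)³ = 175 · (55.4/7.27)³.
(r₁/r₂)³ = (7.62)³ = 442.5.
E₂ ≈ 7.744×10⁴ N/C.

E ≈ 7.74×10⁴ N/C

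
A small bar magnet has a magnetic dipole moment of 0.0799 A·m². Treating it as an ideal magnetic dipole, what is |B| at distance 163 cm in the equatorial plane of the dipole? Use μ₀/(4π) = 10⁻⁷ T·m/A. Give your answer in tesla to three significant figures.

In the equatorial plane B = (μ₀/4π)·m/r³ (half the axial value).
B = (10⁻⁷)·(0.0799) / (1.63)³ = 1.845×10⁻⁹ T.

B ≈ 1.84×10⁻⁹ T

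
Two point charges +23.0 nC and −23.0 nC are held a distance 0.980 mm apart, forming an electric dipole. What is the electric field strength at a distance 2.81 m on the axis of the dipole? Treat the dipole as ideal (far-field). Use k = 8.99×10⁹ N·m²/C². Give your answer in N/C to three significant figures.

E ≈ 0.0183 N/C

Dipole moment p = qd = (2.30×10⁻⁸ C)(9.80×10⁻⁴ m) = 2.254×10⁻¹¹ C·m.
On the dipole axis E = 2kp/r³.
E = 2·(8.99×10⁹)(2.254×10⁻¹¹) / (2.81)³ = 0.01827 N/C.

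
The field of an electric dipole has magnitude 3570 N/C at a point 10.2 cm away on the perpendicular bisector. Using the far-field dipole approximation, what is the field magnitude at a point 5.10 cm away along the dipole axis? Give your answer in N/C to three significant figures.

Dipole fields scale as 1/r³ in the far field.
The axial field is twice the equatorial field at the same r, so the geometry factor is 2/1.
E₂ = E₁ · (2/1) · (r₁/r₂)³ = 3570 · 2 · (10.2/5.10)³.
(r₁/r₂)³ = (2)³ = 8.
E₂ ≈ 5.712×10⁴ N/C.

E ≈ 5.71×10⁴ N/C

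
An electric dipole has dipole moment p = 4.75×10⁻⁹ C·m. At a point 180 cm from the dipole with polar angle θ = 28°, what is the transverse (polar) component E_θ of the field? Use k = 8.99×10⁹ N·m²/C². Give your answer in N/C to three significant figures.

For a dipole, E_θ = (kp sinθ)/r³.
kp/r³ = (8.99×10⁹)(4.75×10⁻⁹)/(1.80)³ = 7.322 N/C.
E_θ = 7.322·sin28° = 3.438 N/C.

E_θ ≈ 3.44 N/C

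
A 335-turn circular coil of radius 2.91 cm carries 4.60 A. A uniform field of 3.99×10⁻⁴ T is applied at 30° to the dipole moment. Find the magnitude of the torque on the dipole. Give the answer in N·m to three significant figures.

m = NIA = NIπa² = 335·(4.60)·π·(0.0291)² = 4.10 A·m².
Torque on a magnetic dipole: τ = mB sinθ.
τ = (4.10)(3.99×10⁻⁴)·sin30° = 8.179×10⁻⁴ N·m.

τ ≈ 8.18×10⁻⁴ N·m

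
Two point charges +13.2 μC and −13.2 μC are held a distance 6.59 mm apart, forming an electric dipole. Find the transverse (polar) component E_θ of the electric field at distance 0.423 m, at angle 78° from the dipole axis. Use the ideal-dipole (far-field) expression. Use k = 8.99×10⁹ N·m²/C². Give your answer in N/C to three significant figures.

E_θ ≈ 1.01×10⁴ N/C

Dipole moment p = qd = (1.32×10⁻⁵ C)(0.00659 m) = 8.699×10⁻⁸ C·m.
For a dipole, E_θ = (kp sinθ)/r³.
kp/r³ = (8.99×10⁹)(8.699×10⁻⁸)/(0.423)³ = 1.033×10⁴ N/C.
E_θ = 1.033×10⁴·sin78° = 1.011×10⁴ N/C.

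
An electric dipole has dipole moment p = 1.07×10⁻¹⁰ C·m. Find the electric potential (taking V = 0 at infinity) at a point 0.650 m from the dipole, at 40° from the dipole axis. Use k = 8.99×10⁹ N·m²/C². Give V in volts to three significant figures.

V ≈ 1.74 V

The dipole potential is V = kp cosθ / r².
V = (8.99×10⁹)(1.07×10⁻¹⁰)·cos40° / (0.650)² = 1.744 V.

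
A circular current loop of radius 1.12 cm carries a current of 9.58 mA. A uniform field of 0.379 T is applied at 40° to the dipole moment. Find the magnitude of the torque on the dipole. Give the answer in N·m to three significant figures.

Magnetic moment m = IA = Iπa² = (0.00958)·π·(0.0112)² = 3.775×10⁻⁶ A·m².
Torque on a magnetic dipole: τ = mB sinθ.
τ = (3.775×10⁻⁶)(0.379)·sin40° = 9.197×10⁻⁷ N·m.

τ ≈ 9.20×10⁻⁷ N·m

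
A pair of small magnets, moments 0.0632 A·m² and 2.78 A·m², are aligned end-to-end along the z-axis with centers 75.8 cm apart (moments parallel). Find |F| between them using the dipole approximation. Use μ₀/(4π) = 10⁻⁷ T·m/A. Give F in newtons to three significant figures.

F ≈ 3.19×10⁻⁷ N

On-axis B of dipole 1: B = (μ₀/4π)·2m₁/r³. Force on dipole 2: F = m₂·dB/dr.
dB/dr = −(μ₀/4π)·6m₁/r⁴, so |F| = (μ₀/4π)·6m₁m₂/r⁴.
F = 6(10⁻⁷)(0.0632)(2.78)/(0.758)⁴ = 3.193×10⁻⁷ N.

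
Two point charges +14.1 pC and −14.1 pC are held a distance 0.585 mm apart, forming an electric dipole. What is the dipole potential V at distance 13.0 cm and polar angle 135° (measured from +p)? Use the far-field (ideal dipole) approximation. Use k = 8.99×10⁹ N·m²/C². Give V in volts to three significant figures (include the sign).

V ≈ -0.00310 V

Dipole moment p = qd = (1.41×10⁻¹¹ C)(5.85×10⁻⁴ m) = 8.249×10⁻¹⁵ C·m.
The dipole potential is V = kp cosθ / r².
V = (8.99×10⁹)(8.249×10⁻¹⁵)·cos135° / (0.130)² = -0.003103 V.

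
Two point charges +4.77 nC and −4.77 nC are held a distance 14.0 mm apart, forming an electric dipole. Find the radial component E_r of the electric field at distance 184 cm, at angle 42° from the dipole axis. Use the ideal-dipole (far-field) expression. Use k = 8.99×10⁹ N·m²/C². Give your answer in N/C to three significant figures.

Dipole moment p = qd = (4.77×10⁻⁹ C)(0.0140 m) = 6.678×10⁻¹¹ C·m.
For a dipole, E_r = (2kp cosθ)/r³.
kp/r³ = (8.99×10⁹)(6.678×10⁻¹¹)/(1.84)³ = 0.09637 N/C.
E_r = 2·0.09637·cos42° = 0.1432 N/C.

E_r ≈ 0.143 N/C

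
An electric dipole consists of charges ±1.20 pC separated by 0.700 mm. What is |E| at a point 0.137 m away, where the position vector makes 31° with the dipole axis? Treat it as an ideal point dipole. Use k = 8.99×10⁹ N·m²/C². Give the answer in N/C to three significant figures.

E ≈ 0.00526 N/C

Dipole moment p = qd = (1.20×10⁻¹² C)(7.00×10⁻⁴ m) = 8.40×10⁻¹⁶ C·m.
At angle θ the dipole field magnitude is E = (kp/r³)·√(1 + 3cos²θ).
kp/r³ = (8.99×10⁹)(8.40×10⁻¹⁶) / (0.137)³ = 0.002937 N/C.
√(1 + 3cos²31°) = √(1 + 3·0.7347) = √3.2042 ≈ 1.7900.
E ≈ 0.002937 × 1.790 = 0.005257 N/C.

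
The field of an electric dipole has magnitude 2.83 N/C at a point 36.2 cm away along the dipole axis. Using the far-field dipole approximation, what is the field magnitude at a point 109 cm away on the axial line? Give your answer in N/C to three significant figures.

Dipole fields scale as 1/r³ in the far field; the geometry is the same at both points.
E₂ = E₁ · (r₁/r₂)³ = 2.83 · (36.2/109)³.
(r₁/r₂)³ = (0.3321)³ = 0.03663.
E₂ ≈ 0.1037 N/C.

E ≈ 0.104 N/C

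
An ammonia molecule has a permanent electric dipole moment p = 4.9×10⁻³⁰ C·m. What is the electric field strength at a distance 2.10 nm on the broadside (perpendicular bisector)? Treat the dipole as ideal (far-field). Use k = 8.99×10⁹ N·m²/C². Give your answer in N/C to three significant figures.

In the equatorial plane E = kp/r³.
E = (8.99×10⁹)(4.90×10⁻³⁰) / (2.10×10⁻⁹)³ = 4.757×10⁶ N/C.

E ≈ 4.76×10⁶ N/C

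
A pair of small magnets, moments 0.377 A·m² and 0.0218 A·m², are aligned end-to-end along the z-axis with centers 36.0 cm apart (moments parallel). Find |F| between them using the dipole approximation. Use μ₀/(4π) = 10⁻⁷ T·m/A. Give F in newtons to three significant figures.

F ≈ 2.94×10⁻⁷ N

On-axis B of dipole 1: B = (μ₀/4π)·2m₁/r³. Force on dipole 2: F = m₂·dB/dr.
dB/dr = −(μ₀/4π)·6m₁/r⁴, so |F| = (μ₀/4π)·6m₁m₂/r⁴.
F = 6(10⁻⁷)(0.377)(0.0218)/(0.360)⁴ = 2.936×10⁻⁷ N.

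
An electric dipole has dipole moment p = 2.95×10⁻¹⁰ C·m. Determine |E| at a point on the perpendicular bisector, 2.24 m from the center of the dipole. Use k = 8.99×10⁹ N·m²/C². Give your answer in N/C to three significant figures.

E ≈ 0.236 N/C

In the equatorial plane E = kp/r³.
E = (8.99×10⁹)(2.95×10⁻¹⁰) / (2.24)³ = 0.2360 N/C.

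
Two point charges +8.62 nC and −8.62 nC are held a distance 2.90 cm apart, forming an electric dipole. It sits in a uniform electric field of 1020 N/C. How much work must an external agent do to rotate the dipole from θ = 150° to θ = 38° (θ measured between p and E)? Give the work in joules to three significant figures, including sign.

W ≈ -4.22×10⁻⁷ J

Dipole moment p = qd = (8.62×10⁻⁹ C)(0.0290 m) = 2.50×10⁻¹⁰ C·m.
W_ext = ΔU = U(θ₂) − U(θ₁) = −pE cosθ₂ − (−pE cosθ₁) = pE(cosθ₁ − cosθ₂).
W = (2.50×10⁻¹⁰)(1020)·(cos150° − cos38°) = (2.550×10⁻⁷)·(-1.6540) = -4.218×10⁻⁷ J.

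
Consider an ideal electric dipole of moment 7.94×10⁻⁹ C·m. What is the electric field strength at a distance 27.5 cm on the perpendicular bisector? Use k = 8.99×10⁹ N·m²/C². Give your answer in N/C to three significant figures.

E ≈ 3430 N/C

In the equatorial plane E = kp/r³.
E = (8.99×10⁹)(7.94×10⁻⁹) / (0.275)³ = 3432 N/C.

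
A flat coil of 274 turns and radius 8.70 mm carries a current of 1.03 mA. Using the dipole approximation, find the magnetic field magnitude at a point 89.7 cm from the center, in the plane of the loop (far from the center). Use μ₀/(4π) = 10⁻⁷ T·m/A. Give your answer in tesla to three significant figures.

m = NIA = NIπa² = 274·(0.00103)·π·(0.00870)² = 6.711×10⁻⁵ A·m².
In the equatorial plane B = (μ₀/4π)·m/r³ (half the axial value).
B = (10⁻⁷)·(6.711×10⁻⁵) / (0.897)³ = 9.298×10⁻¹² T.

B ≈ 9.30×10⁻¹² T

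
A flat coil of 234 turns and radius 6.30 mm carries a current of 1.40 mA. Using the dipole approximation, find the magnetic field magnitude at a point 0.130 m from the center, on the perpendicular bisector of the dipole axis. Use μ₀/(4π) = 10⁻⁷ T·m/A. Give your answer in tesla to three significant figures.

m = NIA = NIπa² = 234·(0.00140)·π·(0.00630)² = 4.085×10⁻⁵ A·m².
In the equatorial plane B = (μ₀/4π)·m/r³ (half the axial value).
B = (10⁻⁷)·(4.085×10⁻⁵) / (0.130)³ = 1.859×10⁻⁹ T.

B ≈ 1.86×10⁻⁹ T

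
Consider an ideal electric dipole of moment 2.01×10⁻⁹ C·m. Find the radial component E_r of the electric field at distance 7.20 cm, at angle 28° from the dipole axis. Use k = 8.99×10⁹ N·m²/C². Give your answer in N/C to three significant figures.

E_r ≈ 8.55×10⁴ N/C

For a dipole, E_r = (2kp cosθ)/r³.
kp/r³ = (8.99×10⁹)(2.01×10⁻⁹)/(0.0720)³ = 4.841×10⁴ N/C.
E_r = 2·4.841×10⁴·cos28° = 8.549×10⁴ N/C.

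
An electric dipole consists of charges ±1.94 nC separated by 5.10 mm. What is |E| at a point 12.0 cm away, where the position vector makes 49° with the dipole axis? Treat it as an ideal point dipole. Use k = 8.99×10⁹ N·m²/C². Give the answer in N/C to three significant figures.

Dipole moment p = qd = (1.94×10⁻⁹ C)(0.00510 m) = 9.894×10⁻¹² C·m.
At angle θ the dipole field magnitude is E = (kp/r³)·√(1 + 3cos²θ).
kp/r³ = (8.99×10⁹)(9.894×10⁻¹²) / (0.120)³ = 51.47 N/C.
√(1 + 3cos²49°) = √(1 + 3·0.4304) = √2.2912 ≈ 1.5137.
E ≈ 51.47 × 1.514 = 77.92 N/C.

E ≈ 77.9 N/C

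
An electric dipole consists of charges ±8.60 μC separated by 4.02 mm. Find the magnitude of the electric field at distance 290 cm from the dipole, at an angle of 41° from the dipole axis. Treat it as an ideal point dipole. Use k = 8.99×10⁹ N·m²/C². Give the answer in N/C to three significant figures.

Dipole moment p = qd = (8.60×10⁻⁶ C)(0.00402 m) = 3.457×10⁻⁸ C·m.
At angle θ the dipole field magnitude is E = (kp/r³)·√(1 + 3cos²θ).
kp/r³ = (8.99×10⁹)(3.457×10⁻⁸) / (2.90)³ = 12.74 N/C.
√(1 + 3cos²41°) = √(1 + 3·0.5696) = √2.7088 ≈ 1.6458.
E ≈ 12.74 × 1.646 = 20.97 N/C.

E ≈ 21.0 N/C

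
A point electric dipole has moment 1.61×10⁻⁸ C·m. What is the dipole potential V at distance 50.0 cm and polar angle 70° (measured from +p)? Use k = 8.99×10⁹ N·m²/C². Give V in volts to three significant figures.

V ≈ 198 V

The dipole potential is V = kp cosθ / r².
V = (8.99×10⁹)(1.61×10⁻⁸)·cos70° / (0.500)² = 198.0 V.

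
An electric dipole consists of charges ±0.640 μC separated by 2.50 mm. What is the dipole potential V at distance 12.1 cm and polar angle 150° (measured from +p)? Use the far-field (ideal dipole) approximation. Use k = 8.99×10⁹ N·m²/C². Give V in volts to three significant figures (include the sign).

V ≈ -851 V

Dipole moment p = qd = (6.40×10⁻⁷ C)(0.00250 m) = 1.60×10⁻⁹ C·m.
The dipole potential is V = kp cosθ / r².
V = (8.99×10⁹)(1.60×10⁻⁹)·cos150° / (0.121)² = -850.8 V.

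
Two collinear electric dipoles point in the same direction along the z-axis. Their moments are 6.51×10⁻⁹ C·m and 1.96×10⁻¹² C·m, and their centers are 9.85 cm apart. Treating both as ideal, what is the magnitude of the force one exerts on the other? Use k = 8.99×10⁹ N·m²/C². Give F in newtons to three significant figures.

On-axis field of dipole 1 at distance r: E = 2kp₁/r³. Force on dipole 2 is F = p₂·dE/dr (gradient along axis).
dE/dr = −6kp₁/r⁴, so |F| = 6kp₁p₂/r⁴ (attractive for aligned moments).
F = 6(8.99×10⁹)(6.51×10⁻⁹)(1.96×10⁻¹²)/(0.0985)⁴ = 7.311×10⁻⁶ N.

F ≈ 7.31×10⁻⁶ N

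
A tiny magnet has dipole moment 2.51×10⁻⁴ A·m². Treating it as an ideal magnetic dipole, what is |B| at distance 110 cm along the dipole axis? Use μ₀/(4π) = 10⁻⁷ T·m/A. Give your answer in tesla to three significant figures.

On axis B = (μ₀/4π)·2m/r³.
B = 2·(10⁻⁷)·(2.51×10⁻⁴) / (1.10)³ = 3.772×10⁻¹¹ T.

B ≈ 3.77×10⁻¹¹ T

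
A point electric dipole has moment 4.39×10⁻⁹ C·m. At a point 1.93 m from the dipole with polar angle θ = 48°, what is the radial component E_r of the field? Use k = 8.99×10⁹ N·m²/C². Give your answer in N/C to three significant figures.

E_r ≈ 7.35 N/C

For a dipole, E_r = (2kp cosθ)/r³.
kp/r³ = (8.99×10⁹)(4.39×10⁻⁹)/(1.93)³ = 5.490 N/C.
E_r = 2·5.490·cos48° = 7.347 N/C.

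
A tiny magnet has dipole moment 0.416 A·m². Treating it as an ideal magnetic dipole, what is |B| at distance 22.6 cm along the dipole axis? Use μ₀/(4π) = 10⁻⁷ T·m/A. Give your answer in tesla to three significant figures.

B ≈ 7.21×10⁻⁶ T

On axis B = (μ₀/4π)·2m/r³.
B = 2·(10⁻⁷)·(0.416) / (0.226)³ = 7.208×10⁻⁶ T.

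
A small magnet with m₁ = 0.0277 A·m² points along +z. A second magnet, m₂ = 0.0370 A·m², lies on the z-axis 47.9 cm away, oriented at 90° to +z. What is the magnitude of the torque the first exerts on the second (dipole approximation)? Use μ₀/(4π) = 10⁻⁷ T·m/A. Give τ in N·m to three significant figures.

Dipole B is on the axis of dipole A, so B₁ there is axial: B₁ = (μ₀/4π)·2m₁/r³ along +z.
B₁ = 2(10⁻⁷)(0.0277)/(0.479)³ = 5.041×10⁻⁸ T.
τ = m₂ B₁ sinθ.
τ = (0.0370)(5.041×10⁻⁸)·sin90° = 1.865×10⁻⁹ N·m.

τ ≈ 1.87×10⁻⁹ N·m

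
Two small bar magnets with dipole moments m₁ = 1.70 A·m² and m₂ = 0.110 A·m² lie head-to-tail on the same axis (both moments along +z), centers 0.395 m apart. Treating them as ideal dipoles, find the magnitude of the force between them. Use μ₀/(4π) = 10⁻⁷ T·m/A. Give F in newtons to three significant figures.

F ≈ 4.61×10⁻⁶ N

On-axis B of dipole 1: B = (μ₀/4π)·2m₁/r³. Force on dipole 2: F = m₂·dB/dr.
dB/dr = −(μ₀/4π)·6m₁/r⁴, so |F| = (μ₀/4π)·6m₁m₂/r⁴.
F = 6(10⁻⁷)(1.70)(0.110)/(0.395)⁴ = 4.609×10⁻⁶ N.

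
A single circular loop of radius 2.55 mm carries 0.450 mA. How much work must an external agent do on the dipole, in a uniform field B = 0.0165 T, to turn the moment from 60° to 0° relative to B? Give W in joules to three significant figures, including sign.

Magnetic moment m = IA = Iπa² = (4.50×10⁻⁴)·π·(0.00255)² = 9.193×10⁻⁹ A·m².
W_ext = ΔU = −mB cosθ₂ + mB cosθ₁ = mB(cosθ₁ − cosθ₂).
W = (9.193×10⁻⁹)(0.0165)·(cos60° − cos0°) = (1.517×10⁻¹⁰)·(-0.5000) = -7.584×10⁻¹¹ J.

W ≈ -7.58×10⁻¹¹ J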